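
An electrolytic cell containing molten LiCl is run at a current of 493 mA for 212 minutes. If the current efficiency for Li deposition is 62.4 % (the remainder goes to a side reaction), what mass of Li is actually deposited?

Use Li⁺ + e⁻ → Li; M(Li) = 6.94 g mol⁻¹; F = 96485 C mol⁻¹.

0.281 g

Q = I·t = 0.4930 × 12720 = 6271 C.
n(e⁻) = 6271/96485 = 0.06499 mol; theoretically n(Li) = 0.06499/1 = 0.06499 mol, m_theo = 0.4511 g.
At 62.4 % efficiency, m_actual = 0.624 × 0.4511 = 0.281 g.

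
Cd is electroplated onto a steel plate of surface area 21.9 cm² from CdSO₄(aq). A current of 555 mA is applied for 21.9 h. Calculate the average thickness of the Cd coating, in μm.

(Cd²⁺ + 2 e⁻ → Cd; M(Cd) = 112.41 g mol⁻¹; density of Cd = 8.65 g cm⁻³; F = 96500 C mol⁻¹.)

Q = I·t = 0.5550 × 78840 = 43760 C; n(e⁻) = 0.4534 mol.
n(Cd) = n(e⁻)/2 = 0.2267 mol, so m = 0.2267 × 112.41 = 25.49 g.
Volume = m/ρ = 25.49 / 8.65 = 2.946 cm³.
Thickness = V/A = 2.946 / 21.9 = 0.135 cm = 1350 μm.

1350 μm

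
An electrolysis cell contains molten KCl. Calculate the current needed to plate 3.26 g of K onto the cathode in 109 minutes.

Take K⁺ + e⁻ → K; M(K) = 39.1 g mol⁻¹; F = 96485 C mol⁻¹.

n(K) = 3.26 / 39.1 = 0.08338 mol.
n(e⁻) = 1 × 0.08338 = 0.08338 mol.
Q = n(e⁻)·F = 0.08338 × 96485 = 8045 C.
I = Q/t = 8045 / 6540.0 s = 1.23 A.

1.23 A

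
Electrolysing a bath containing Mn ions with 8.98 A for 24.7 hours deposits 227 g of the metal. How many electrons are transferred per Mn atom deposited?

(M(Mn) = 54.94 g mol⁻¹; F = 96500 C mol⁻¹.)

Q = I·t = 8.980 A × 88920 s = 798500 C, so n(e⁻) = 798500/96500 = 8.275 mol.
n(Mn) deposited = 227 / 54.94 = 4.132 mol.
Electrons per atom = n(e⁻)/n(Mn) = 8.275 / 4.132 = 2.00 ≈ 2, so the ion is Mn²⁺.

2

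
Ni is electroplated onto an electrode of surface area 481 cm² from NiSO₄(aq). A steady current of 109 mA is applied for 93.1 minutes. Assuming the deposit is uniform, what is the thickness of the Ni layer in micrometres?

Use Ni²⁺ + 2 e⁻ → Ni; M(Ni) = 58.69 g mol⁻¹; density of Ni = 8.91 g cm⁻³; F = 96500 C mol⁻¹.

Q = I·t = 0.1090 × 5586.0 = 608.9 C; n(e⁻) = 0.006310 mol.
n(Ni) = n(e⁻)/2 = 0.003155 mol, so m = 0.003155 × 58.69 = 0.1852 g.
Volume = m/ρ = 0.1852 / 8.91 = 0.02078 cm³.
Thickness = V/A = 0.02078 / 481 = 4.32 × 10⁻⁵ cm = 0.432 μm.

0.432 μm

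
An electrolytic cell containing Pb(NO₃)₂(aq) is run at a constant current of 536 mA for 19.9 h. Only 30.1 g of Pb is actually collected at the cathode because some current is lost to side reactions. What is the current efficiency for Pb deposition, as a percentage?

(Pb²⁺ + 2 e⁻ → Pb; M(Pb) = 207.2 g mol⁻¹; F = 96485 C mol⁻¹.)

Q = I·t = 0.5360 × 71640 = 38400 C; n(e⁻) = 38400/96485 = 0.3980 mol.
Theoretical n(Pb) = n(e⁻)/2 = 0.1990 mol, i.e. m_theo = 0.1990 × 207.2 = 41.23 g.
Efficiency = m_actual / m_theo = 30.1 / 41.23 = 73.0 %.

73.0 %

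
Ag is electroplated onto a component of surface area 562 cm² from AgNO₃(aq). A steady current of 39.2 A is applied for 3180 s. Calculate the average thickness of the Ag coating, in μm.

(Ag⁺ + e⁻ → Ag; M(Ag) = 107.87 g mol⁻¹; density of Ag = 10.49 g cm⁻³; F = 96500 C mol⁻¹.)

Q = I·t = 39.20 × 3180.0 = 124700 C; n(e⁻) = 1.292 mol.
n(Ag) = n(e⁻)/1 = 1.292 mol, so m = 1.292 × 107.87 = 139.3 g.
Volume = m/ρ = 139.3 / 10.49 = 13.28 cm³.
Thickness = V/A = 13.28 / 562 = 0.0236 cm = 236 μm.

236 μm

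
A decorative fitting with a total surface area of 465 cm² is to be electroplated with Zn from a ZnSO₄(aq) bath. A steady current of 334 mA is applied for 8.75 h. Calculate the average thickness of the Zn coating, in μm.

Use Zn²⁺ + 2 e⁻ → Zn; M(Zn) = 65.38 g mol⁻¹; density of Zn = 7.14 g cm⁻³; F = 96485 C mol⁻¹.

Q = I·t = 0.3340 × 31500 = 10520 C; n(e⁻) = 0.1090 mol.
n(Zn) = n(e⁻)/2 = 0.05452 mol, so m = 0.05452 × 65.38 = 3.565 g.
Volume = m/ρ = 3.565 / 7.14 = 0.4992 cm³.
Thickness = V/A = 0.4992 / 465 = 0.00107 cm = 10.7 μm.

10.7 μm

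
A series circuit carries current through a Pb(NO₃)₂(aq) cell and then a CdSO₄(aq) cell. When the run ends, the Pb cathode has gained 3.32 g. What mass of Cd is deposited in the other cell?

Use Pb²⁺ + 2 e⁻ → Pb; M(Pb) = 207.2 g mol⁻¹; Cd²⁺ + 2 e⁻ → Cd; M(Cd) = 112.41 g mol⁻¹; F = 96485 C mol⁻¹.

n(Pb) = 3.32 / 207.2 = 0.01602 mol.
Since Pb²⁺ + 2 e⁻ → Pb, n(e⁻) passed = 2 × 0.01602 = 0.03205 mol.
Cells in series carry the same charge, so the same 0.03205 mol of electrons passes through cell 2.
Cd²⁺ + 2 e⁻ → Cd, so n(Cd) = 0.03205 / 2 = 0.01602 mol.
m(Cd) = 0.01602 × 112.41 = 1.80 g.

1.80 g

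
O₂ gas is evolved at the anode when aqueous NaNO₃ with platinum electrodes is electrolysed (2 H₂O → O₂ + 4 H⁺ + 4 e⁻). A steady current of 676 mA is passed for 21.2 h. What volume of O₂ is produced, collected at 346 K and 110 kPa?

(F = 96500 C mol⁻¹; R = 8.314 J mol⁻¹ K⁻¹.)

Q = I·t = 0.6760 A × 76320 s = 51590 C.
n(e⁻) = Q/F = 51590 / 96500 = 0.5346 mol.
4 electrons are transferred per O₂ molecule, so n(O₂) = 0.5346 / 4 = 0.1337 mol.
V = nRT/P = (0.1337 × 8.314 × 346) / (110 × 10³ Pa) = 0.00350 m³ = 3.50 L.

3.50 L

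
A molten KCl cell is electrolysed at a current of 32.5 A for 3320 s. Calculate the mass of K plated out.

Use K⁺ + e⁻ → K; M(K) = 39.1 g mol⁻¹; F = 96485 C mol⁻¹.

43.7 g

Q = I·t = 32.50 A × 3320.0 s = 107900 C.
n(e⁻) = Q/F = 107900 / 96485 = 1.118 mol.
K⁺ + e⁻ → K, so n(K) = n(e⁻)/1 = 1.118 mol.
m = n·M = 1.118 × 39.1 = 43.7 g.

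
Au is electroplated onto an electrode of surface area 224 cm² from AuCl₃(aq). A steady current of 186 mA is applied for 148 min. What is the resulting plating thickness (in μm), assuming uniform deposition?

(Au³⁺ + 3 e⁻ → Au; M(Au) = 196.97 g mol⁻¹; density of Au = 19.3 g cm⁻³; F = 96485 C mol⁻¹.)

Q = I·t = 0.1860 × 8880.0 = 1652 C; n(e⁻) = 0.01712 mol.
n(Au) = n(e⁻)/3 = 0.005706 mol, so m = 0.005706 × 196.97 = 1.124 g.
Volume = m/ρ = 1.124 / 19.3 = 0.05824 cm³.
Thickness = V/A = 0.05824 / 224 = 2.60 × 10⁻⁴ cm = 2.60 μm.

2.60 μm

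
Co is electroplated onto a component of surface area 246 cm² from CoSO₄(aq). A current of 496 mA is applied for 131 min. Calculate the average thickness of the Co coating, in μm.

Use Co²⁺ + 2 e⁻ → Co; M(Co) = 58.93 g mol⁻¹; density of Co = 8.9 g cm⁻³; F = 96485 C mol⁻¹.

5.44 μm

Q = I·t = 0.4960 × 7860.0 = 3899 C; n(e⁻) = 0.04041 mol.
n(Co) = n(e⁻)/2 = 0.02020 mol, so m = 0.02020 × 58.93 = 1.191 g.
Volume = m/ρ = 1.191 / 8.9 = 0.1338 cm³.
Thickness = V/A = 0.1338 / 246 = 5.44 × 10⁻⁴ cm = 5.44 μm.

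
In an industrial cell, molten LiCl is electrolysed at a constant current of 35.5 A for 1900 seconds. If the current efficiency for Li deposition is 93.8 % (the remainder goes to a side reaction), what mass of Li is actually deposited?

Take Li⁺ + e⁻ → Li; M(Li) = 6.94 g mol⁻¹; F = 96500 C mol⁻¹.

4.55 g

Q = I·t = 35.50 × 1900.0 = 67450 C.
n(e⁻) = 67450/96500 = 0.6990 mol; theoretically n(Li) = 0.6990/1 = 0.6990 mol, m_theo = 4.851 g.
At 93.8 % efficiency, m_actual = 0.938 × 4.851 = 4.55 g.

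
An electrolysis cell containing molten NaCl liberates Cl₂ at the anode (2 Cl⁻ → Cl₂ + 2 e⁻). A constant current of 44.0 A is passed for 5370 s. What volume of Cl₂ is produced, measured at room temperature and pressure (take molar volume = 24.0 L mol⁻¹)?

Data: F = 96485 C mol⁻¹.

29.4 L

Q = I·t = 44.00 A × 5370.0 s = 236300 C.
n(e⁻) = Q/F = 236300 / 96485 = 2.449 mol.
2 electrons are transferred per Cl₂ molecule, so n(Cl₂) = 2.449 / 2 = 1.224 mol.
V = n × V_m = 1.224 × 24.0 = 29.4 L.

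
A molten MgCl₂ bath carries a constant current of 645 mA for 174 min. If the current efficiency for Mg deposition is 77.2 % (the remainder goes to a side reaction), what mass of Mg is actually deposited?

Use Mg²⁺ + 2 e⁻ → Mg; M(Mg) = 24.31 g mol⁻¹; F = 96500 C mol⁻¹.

0.655 g

Q = I·t = 0.6450 × 10440 = 6734 C.
n(e⁻) = 6734/96500 = 0.06978 mol; theoretically n(Mg) = 0.06978/2 = 0.03489 mol, m_theo = 0.8482 g.
At 77.2 % efficiency, m_actual = 0.772 × 0.8482 = 0.655 g.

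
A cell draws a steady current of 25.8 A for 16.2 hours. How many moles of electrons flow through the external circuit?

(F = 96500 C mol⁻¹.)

Q = I·t = 25.80 A × 58320 s = 1505000 C.
n(e⁻) = Q/F = 1505000 / 96500 = 15.6 mol.

15.6 mol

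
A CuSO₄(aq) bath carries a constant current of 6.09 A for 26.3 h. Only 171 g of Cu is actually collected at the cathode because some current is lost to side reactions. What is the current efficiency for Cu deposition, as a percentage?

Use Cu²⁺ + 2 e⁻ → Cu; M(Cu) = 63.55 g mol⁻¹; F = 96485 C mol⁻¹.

Q = I·t = 6.090 × 94680 = 576600 C; n(e⁻) = 576600/96485 = 5.976 mol.
Theoretical n(Cu) = n(e⁻)/2 = 2.988 mol, i.e. m_theo = 2.988 × 63.55 = 189.9 g.
Efficiency = m_actual / m_theo = 171 / 189.9 = 90.1 %.

90.1 %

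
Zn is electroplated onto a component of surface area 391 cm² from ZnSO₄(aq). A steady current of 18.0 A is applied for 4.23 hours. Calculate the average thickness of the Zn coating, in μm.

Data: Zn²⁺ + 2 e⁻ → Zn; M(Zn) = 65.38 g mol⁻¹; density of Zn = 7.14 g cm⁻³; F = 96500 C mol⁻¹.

333 μm

Q = I·t = 18.00 × 15228 = 274100 C; n(e⁻) = 2.840 mol.
n(Zn) = n(e⁻)/2 = 1.420 mol, so m = 1.420 × 65.38 = 92.85 g.
Volume = m/ρ = 92.85 / 7.14 = 13.00 cm³.
Thickness = V/A = 13.00 / 391 = 0.0333 cm = 333 μm.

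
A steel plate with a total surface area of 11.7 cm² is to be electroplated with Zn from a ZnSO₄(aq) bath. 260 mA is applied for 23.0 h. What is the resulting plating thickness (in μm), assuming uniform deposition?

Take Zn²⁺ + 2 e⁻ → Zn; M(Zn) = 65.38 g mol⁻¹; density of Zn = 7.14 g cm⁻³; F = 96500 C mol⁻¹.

Q = I·t = 0.2600 × 82800 = 21530 C; n(e⁻) = 0.2231 mol.
n(Zn) = n(e⁻)/2 = 0.1115 mol, so m = 0.1115 × 65.38 = 7.293 g.
Volume = m/ρ = 7.293 / 7.14 = 1.021 cm³.
Thickness = V/A = 1.021 / 11.7 = 0.0873 cm = 873 μm.

873 μm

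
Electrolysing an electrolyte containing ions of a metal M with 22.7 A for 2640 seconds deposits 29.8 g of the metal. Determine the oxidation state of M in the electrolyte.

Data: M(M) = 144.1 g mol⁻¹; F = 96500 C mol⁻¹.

Q = I·t = 22.70 A × 2640.0 s = 59930 C, so n(e⁻) = 59930/96500 = 0.6210 mol.
n(M) deposited = 29.8 / 144.1 = 0.2068 mol.
Electrons per atom = n(e⁻)/n(M) = 0.6210 / 0.2068 = 3.00 ≈ 3, so the ion is M³⁺.

+3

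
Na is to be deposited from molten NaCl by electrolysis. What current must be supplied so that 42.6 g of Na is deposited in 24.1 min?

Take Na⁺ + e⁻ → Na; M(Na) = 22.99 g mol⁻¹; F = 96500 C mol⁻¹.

124 A

n(Na) = 42.6 / 22.99 = 1.853 mol.
n(e⁻) = 1 × 1.853 = 1.853 mol.
Q = n(e⁻)·F = 1.853 × 96500 = 178800 C.
I = Q/t = 178800 / 1446.0 s = 124 A.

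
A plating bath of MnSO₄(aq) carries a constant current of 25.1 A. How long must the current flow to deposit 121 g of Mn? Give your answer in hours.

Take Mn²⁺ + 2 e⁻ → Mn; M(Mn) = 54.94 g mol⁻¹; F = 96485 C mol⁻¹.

4.70 h

n(Mn) = m/M = 121 / 54.94 = 2.202 mol.
Each Mn atom requires 2 electrons, so n(e⁻) = 2 × 2.202 = 4.405 mol.
Q = n(e⁻)·F = 4.405 × 96485 = 425000 C.
t = Q/I = 425000 / 25.10 A = 16930 s = 4.70 h.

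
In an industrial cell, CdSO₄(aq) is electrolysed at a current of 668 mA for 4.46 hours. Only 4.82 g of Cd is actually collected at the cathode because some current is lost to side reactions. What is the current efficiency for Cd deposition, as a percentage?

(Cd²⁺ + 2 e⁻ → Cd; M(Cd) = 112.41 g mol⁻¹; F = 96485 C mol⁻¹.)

77.1 %

Q = I·t = 0.6680 × 16056 = 10730 C; n(e⁻) = 10730/96485 = 0.1112 mol.
Theoretical n(Cd) = n(e⁻)/2 = 0.05558 mol, i.e. m_theo = 0.05558 × 112.41 = 6.248 g.
Efficiency = m_actual / m_theo = 4.82 / 6.248 = 77.1 %.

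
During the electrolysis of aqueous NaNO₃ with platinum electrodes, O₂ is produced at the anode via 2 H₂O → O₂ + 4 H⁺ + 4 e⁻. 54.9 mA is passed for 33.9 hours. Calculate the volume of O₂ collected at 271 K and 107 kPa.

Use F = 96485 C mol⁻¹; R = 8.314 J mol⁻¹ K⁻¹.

Q = I·t = 0.05490 A × 122040 s = 6700 C.
n(e⁻) = Q/F = 6700 / 96485 = 0.06944 mol.
4 electrons are transferred per O₂ molecule, so n(O₂) = 0.06944 / 4 = 0.01736 mol.
V = nRT/P = (0.01736 × 8.314 × 271) / (107 × 10³ Pa) = 3.66 × 10⁻⁴ m³ = 0.366 L.

0.366 L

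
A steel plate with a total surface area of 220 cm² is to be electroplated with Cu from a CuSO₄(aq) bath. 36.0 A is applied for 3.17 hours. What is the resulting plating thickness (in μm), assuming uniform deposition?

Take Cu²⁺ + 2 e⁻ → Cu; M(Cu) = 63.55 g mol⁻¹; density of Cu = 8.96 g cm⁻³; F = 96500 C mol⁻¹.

686 μm

Q = I·t = 36.00 × 11412 = 410800 C; n(e⁻) = 4.257 mol.
n(Cu) = n(e⁻)/2 = 2.129 mol, so m = 2.129 × 63.55 = 135.3 g.
Volume = m/ρ = 135.3 / 8.96 = 15.10 cm³.
Thickness = V/A = 15.10 / 220 = 0.0686 cm = 686 μm.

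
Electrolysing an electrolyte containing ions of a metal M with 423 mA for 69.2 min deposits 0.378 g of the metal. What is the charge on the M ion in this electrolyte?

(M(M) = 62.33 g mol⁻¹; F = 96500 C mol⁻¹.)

Q = I·t = 0.4230 A × 4152.0 s = 1756 C, so n(e⁻) = 1756/96500 = 0.01820 mol.
n(M) deposited = 0.378 / 62.33 = 0.006064 mol.
Electrons per atom = n(e⁻)/n(M) = 0.01820 / 0.006064 = 3.00 ≈ 3, so the ion is M³⁺.

+3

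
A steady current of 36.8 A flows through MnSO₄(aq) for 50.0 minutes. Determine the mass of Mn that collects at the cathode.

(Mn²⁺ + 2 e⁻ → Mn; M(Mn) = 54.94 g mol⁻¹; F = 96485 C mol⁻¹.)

31.4 g

Q = I·t = 36.80 A × 3000.0 s = 110400 C.
n(e⁻) = Q/F = 110400 / 96485 = 1.144 mol.
Mn²⁺ + 2 e⁻ → Mn, so n(Mn) = n(e⁻)/2 = 0.5721 mol.
m = n·M = 0.5721 × 54.94 = 31.4 g.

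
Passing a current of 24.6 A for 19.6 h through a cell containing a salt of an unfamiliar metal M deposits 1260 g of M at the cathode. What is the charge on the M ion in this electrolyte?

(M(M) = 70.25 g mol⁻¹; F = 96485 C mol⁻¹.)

+1

Q = I·t = 24.60 A × 70560 s = 1736000 C, so n(e⁻) = 1736000/96485 = 17.99 mol.
n(M) deposited = 1260 / 70.25 = 17.94 mol.
Electrons per atom = n(e⁻)/n(M) = 17.99 / 17.94 = 1.00 ≈ 1, so the ion is M⁺.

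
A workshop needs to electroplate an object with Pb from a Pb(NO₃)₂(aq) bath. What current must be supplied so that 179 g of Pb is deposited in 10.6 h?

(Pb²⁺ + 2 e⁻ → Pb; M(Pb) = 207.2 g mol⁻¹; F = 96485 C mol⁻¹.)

n(Pb) = 179 / 207.2 = 0.8639 mol.
n(e⁻) = 2 × 0.8639 = 1.728 mol.
Q = n(e⁻)·F = 1.728 × 96485 = 166700 C.
I = Q/t = 166700 / 38160 s = 4.37 A.

4.37 A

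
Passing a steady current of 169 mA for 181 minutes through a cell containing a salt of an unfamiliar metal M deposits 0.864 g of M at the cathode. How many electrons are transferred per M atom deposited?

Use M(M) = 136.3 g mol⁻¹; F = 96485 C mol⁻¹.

Q = I·t = 0.1690 A × 10860 s = 1835 C, so n(e⁻) = 1835/96485 = 0.01902 mol.
n(M) deposited = 0.864 / 136.3 = 0.006339 mol.
Electrons per atom = n(e⁻)/n(M) = 0.01902 / 0.006339 = 3.00 ≈ 3, so the ion is M³⁺.

3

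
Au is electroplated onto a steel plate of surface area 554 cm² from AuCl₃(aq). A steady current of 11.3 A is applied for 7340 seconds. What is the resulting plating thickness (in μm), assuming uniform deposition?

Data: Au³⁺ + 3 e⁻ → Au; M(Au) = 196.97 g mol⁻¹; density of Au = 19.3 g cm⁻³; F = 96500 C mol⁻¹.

Q = I·t = 11.30 × 7340.0 = 82940 C; n(e⁻) = 0.8595 mol.
n(Au) = n(e⁻)/3 = 0.2865 mol, so m = 0.2865 × 196.97 = 56.43 g.
Volume = m/ρ = 56.43 / 19.3 = 2.924 cm³.
Thickness = V/A = 2.924 / 554 = 0.00528 cm = 52.8 μm.

52.8 μm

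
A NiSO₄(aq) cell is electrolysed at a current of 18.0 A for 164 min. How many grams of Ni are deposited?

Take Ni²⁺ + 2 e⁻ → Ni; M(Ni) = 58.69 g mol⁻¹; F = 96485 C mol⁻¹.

53.9 g

Q = I·t = 18.00 A × 9840.0 s = 177100 C.
n(e⁻) = Q/F = 177100 / 96485 = 1.836 mol.
Ni²⁺ + 2 e⁻ → Ni, so n(Ni) = n(e⁻)/2 = 0.9179 mol.
m = n·M = 0.9179 × 58.69 = 53.9 g.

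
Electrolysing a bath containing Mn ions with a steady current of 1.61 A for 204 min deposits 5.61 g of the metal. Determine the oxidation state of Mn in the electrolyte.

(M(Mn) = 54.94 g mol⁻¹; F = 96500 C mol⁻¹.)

Q = I·t = 1.610 A × 12240 s = 19710 C, so n(e⁻) = 19710/96500 = 0.2042 mol.
n(Mn) deposited = 5.61 / 54.94 = 0.1021 mol.
Electrons per atom = n(e⁻)/n(Mn) = 0.2042 / 0.1021 = 2.00 ≈ 2, so the ion is Mn²⁺.

+2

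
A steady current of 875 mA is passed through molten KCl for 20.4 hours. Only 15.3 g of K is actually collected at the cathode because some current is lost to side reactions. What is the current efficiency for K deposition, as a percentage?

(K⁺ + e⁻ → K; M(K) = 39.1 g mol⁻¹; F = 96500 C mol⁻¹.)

58.8 %

Q = I·t = 0.8750 × 73440 = 64260 C; n(e⁻) = 64260/96500 = 0.6659 mol.
Theoretical n(K) = n(e⁻)/1 = 0.6659 mol, i.e. m_theo = 0.6659 × 39.1 = 26.04 g.
Efficiency = m_actual / m_theo = 15.3 / 26.04 = 58.8 %.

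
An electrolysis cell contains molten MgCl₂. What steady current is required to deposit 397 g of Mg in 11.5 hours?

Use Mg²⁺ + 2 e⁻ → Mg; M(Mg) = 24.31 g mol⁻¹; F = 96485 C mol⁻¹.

n(Mg) = 397 / 24.31 = 16.33 mol.
n(e⁻) = 2 × 16.33 = 32.66 mol.
Q = n(e⁻)·F = 32.66 × 96485 = 3151000 C.
I = Q/t = 3151000 / 41400 s = 76.1 A.

76.1 A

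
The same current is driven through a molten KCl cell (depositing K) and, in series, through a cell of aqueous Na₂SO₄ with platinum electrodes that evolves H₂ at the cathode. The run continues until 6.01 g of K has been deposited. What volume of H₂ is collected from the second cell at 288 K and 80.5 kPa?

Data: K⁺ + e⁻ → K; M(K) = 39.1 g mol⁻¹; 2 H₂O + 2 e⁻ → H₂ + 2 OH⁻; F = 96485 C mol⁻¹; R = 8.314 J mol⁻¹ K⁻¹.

2.29 L

n(K) = 6.01 / 39.1 = 0.1537 mol, so n(e⁻) = 1 × 0.1537 = 0.1537 mol.
The cells are in series, so the same 0.1537 mol of electrons passes through the second cell.
2 H₂O + 2 e⁻ → H₂ + 2 OH⁻ — 2 mol e⁻ per mol H₂, so n(H₂) = 0.1537/2 = 0.07685 mol.
V = nRT/P = (0.07685 × 8.314 × 288) / (80.5 × 10³) = 0.00229 m³ = 2.29 L.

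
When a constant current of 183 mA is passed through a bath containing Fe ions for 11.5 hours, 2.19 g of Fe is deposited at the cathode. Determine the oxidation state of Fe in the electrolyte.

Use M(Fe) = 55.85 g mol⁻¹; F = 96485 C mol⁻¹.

Q = I·t = 0.1830 A × 41400 s = 7576 C, so n(e⁻) = 7576/96485 = 0.07852 mol.
n(Fe) deposited = 2.19 / 55.85 = 0.03921 mol.
Electrons per atom = n(e⁻)/n(Fe) = 0.07852 / 0.03921 = 2.00 ≈ 2, so the ion is Fe²⁺.

+2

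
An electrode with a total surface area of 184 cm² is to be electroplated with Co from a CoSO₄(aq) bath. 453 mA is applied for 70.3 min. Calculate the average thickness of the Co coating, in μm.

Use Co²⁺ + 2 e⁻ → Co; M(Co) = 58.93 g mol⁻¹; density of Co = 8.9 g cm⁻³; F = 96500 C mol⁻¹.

Q = I·t = 0.4530 × 4218.0 = 1911 C; n(e⁻) = 0.01980 mol.
n(Co) = n(e⁻)/2 = 0.009900 mol, so m = 0.009900 × 58.93 = 0.5834 g.
Volume = m/ρ = 0.5834 / 8.9 = 0.06555 cm³.
Thickness = V/A = 0.06555 / 184 = 3.56 × 10⁻⁴ cm = 3.56 μm.

3.56 μm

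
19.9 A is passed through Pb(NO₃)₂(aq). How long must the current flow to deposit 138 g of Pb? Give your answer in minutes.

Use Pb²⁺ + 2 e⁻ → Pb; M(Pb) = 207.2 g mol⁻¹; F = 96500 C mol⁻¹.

n(Pb) = m/M = 138 / 207.2 = 0.6660 mol.
Each Pb atom requires 2 electrons, so n(e⁻) = 2 × 0.6660 = 1.332 mol.
Q = n(e⁻)·F = 1.332 × 96500 = 128500 C.
t = Q/I = 128500 / 19.90 A = 6459 s = 108 min.

108 min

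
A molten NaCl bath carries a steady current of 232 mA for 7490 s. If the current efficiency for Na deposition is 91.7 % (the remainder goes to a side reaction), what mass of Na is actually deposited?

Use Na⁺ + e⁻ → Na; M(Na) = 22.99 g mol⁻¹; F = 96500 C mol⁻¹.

0.380 g

Q = I·t = 0.2320 × 7490.0 = 1738 C.
n(e⁻) = 1738/96500 = 0.01801 mol; theoretically n(Na) = 0.01801/1 = 0.01801 mol, m_theo = 0.4140 g.
At 91.7 % efficiency, m_actual = 0.917 × 0.4140 = 0.380 g.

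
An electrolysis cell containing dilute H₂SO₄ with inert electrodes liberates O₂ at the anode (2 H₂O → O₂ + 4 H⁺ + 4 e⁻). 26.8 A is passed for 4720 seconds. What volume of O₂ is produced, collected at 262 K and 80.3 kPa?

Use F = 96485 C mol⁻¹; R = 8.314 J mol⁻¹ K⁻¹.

Q = I·t = 26.80 A × 4720.0 s = 126500 C.
n(e⁻) = Q/F = 126500 / 96485 = 1.311 mol.
4 electrons are transferred per O₂ molecule, so n(O₂) = 1.311 / 4 = 0.3278 mol.
V = nRT/P = (0.3278 × 8.314 × 262) / (80.3 × 10³ Pa) = 0.00889 m³ = 8.89 L.

8.89 L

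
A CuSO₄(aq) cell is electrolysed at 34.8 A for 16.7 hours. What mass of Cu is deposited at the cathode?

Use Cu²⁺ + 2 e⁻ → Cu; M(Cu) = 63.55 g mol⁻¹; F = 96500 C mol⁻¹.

Q = I·t = 34.80 A × 60120 s = 2092000 C.
n(e⁻) = Q/F = 2092000 / 96500 = 21.68 mol.
Cu²⁺ + 2 e⁻ → Cu, so n(Cu) = n(e⁻)/2 = 10.84 mol.
m = n·M = 10.84 × 63.55 = 689 g.

689 g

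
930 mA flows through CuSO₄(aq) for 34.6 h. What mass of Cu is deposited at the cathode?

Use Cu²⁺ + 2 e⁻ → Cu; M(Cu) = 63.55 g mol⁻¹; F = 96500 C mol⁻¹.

38.1 g

Q = I·t = 0.9300 A × 124560 s = 115800 C.
n(e⁻) = Q/F = 115800 / 96500 = 1.200 mol.
Cu²⁺ + 2 e⁻ → Cu, so n(Cu) = n(e⁻)/2 = 0.6002 mol.
m = n·M = 0.6002 × 63.55 = 38.1 g.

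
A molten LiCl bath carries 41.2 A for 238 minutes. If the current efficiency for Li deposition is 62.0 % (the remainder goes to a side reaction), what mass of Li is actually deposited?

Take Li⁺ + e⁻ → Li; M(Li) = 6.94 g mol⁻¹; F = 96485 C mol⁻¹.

26.2 g

Q = I·t = 41.20 × 14280 = 588300 C.
n(e⁻) = 588300/96485 = 6.098 mol; theoretically n(Li) = 6.098/1 = 6.098 mol, m_theo = 42.32 g.
At 62.0 % efficiency, m_actual = 0.620 × 42.32 = 26.2 g.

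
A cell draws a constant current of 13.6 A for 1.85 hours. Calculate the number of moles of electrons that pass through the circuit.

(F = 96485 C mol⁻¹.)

Q = I·t = 13.60 A × 6660.0 s = 90580 C.
n(e⁻) = Q/F = 90580 / 96485 = 0.939 mol.

0.939 mol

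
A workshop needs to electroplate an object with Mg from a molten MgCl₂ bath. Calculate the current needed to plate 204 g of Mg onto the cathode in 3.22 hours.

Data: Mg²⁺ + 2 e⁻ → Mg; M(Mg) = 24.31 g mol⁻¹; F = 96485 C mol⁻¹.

140 A

n(Mg) = 204 / 24.31 = 8.392 mol.
n(e⁻) = 2 × 8.392 = 16.78 mol.
Q = n(e⁻)·F = 16.78 × 96485 = 1619000 C.
I = Q/t = 1619000 / 11592 s = 140 A.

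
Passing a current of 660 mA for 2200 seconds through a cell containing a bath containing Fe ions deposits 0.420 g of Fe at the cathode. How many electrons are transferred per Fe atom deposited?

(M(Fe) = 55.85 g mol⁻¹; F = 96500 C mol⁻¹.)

2

Q = I·t = 0.6600 A × 2200.0 s = 1452 C, so n(e⁻) = 1452/96500 = 0.01505 mol.
n(Fe) deposited = 0.420 / 55.85 = 0.007520 mol.
Electrons per atom = n(e⁻)/n(Fe) = 0.01505 / 0.007520 = 2.00 ≈ 2, so the ion is Fe²⁺.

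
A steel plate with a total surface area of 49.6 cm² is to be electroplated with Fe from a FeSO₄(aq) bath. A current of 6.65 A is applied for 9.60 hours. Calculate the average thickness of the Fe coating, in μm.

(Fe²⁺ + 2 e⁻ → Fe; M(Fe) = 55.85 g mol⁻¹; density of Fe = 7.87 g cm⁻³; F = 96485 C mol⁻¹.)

1700 μm

Q = I·t = 6.650 × 34560 = 229800 C; n(e⁻) = 2.382 mol.
n(Fe) = n(e⁻)/2 = 1.191 mol, so m = 1.191 × 55.85 = 66.52 g.
Volume = m/ρ = 66.52 / 7.87 = 8.452 cm³.
Thickness = V/A = 8.452 / 49.6 = 0.170 cm = 1700 μm.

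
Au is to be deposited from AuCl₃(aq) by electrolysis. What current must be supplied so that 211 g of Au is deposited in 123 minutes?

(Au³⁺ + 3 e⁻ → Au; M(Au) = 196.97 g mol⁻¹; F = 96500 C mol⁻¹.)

n(Au) = 211 / 196.97 = 1.071 mol.
n(e⁻) = 3 × 1.071 = 3.214 mol.
Q = n(e⁻)·F = 3.214 × 96500 = 310100 C.
I = Q/t = 310100 / 7380.0 s = 42.0 A.

42.0 A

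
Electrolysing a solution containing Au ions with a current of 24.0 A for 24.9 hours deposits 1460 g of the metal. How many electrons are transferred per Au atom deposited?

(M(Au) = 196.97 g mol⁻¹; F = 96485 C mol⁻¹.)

3

Q = I·t = 24.00 A × 89640 s = 2151000 C, so n(e⁻) = 2151000/96485 = 22.30 mol.
n(Au) deposited = 1460 / 196.97 = 7.412 mol.
Electrons per atom = n(e⁻)/n(Au) = 22.30 / 7.412 = 3.01 ≈ 3, so the ion is Au³⁺.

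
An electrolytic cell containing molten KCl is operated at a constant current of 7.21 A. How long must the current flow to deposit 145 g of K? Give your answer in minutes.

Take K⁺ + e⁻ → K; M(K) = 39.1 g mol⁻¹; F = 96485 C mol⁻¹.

827 min

n(K) = m/M = 145 / 39.1 = 3.708 mol.
Each K atom requires 1 electron, so n(e⁻) = 1 × 3.708 = 3.708 mol.
Q = n(e⁻)·F = 3.708 × 96485 = 357800 C.
t = Q/I = 357800 / 7.210 A = 49630 s = 827 min.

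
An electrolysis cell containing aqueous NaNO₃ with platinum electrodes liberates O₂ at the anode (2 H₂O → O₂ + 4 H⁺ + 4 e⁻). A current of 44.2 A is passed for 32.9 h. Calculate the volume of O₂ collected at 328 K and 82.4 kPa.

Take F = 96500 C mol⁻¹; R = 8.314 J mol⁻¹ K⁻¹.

Q = I·t = 44.20 A × 118440 s = 5235000 C.
n(e⁻) = Q/F = 5235000 / 96500 = 54.25 mol.
4 electrons are transferred per O₂ molecule, so n(O₂) = 54.25 / 4 = 13.56 mol.
V = nRT/P = (13.56 × 8.314 × 328) / (82.4 × 10³ Pa) = 0.449 m³ = 449 L.

449 L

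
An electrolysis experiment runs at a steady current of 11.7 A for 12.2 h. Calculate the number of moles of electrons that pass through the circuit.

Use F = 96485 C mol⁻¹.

Q = I·t = 11.70 A × 43920 s = 513900 C.
n(e⁻) = Q/F = 513900 / 96485 = 5.33 mol.

5.33 mol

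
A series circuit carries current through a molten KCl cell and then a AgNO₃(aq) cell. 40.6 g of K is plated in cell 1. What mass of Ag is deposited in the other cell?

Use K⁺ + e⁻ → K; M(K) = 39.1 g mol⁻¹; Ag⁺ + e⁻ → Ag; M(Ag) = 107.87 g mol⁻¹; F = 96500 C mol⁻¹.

n(K) = 40.6 / 39.1 = 1.038 mol.
Since K⁺ + e⁻ → K, n(e⁻) passed = 1 × 1.038 = 1.038 mol.
Cells in series carry the same charge, so the same 1.038 mol of electrons passes through cell 2.
Ag⁺ + e⁻ → Ag, so n(Ag) = 1.038 / 1 = 1.038 mol.
m(Ag) = 1.038 × 107.87 = 112 g.

112 g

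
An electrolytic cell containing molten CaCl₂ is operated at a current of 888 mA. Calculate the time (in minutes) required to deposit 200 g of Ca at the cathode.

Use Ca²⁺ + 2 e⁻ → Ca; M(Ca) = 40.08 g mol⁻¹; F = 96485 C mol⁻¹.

n(Ca) = m/M = 200 / 40.08 = 4.990 mol.
Each Ca atom requires 2 electrons, so n(e⁻) = 2 × 4.990 = 9.980 mol.
Q = n(e⁻)·F = 9.980 × 96485 = 962900 C.
t = Q/I = 962900 / 0.8880 A = 1084000 s = 18100 min.

18100 min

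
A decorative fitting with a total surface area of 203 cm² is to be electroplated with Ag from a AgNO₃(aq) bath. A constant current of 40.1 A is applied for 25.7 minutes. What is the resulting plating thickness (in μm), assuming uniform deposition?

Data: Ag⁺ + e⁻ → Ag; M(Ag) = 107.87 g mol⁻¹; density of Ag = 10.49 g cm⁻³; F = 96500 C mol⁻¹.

Q = I·t = 40.10 × 1542.0 = 61830 C; n(e⁻) = 0.6408 mol.
n(Ag) = n(e⁻)/1 = 0.6408 mol, so m = 0.6408 × 107.87 = 69.12 g.
Volume = m/ρ = 69.12 / 10.49 = 6.589 cm³.
Thickness = V/A = 6.589 / 203 = 0.0325 cm = 325 μm.

325 μm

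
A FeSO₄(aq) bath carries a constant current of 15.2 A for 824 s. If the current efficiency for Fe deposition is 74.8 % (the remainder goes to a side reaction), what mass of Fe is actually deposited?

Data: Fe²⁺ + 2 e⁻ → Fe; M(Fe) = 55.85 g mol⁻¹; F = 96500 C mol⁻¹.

2.71 g

Q = I·t = 15.20 × 824.00 = 12520 C.
n(e⁻) = 12520/96500 = 0.1298 mol; theoretically n(Fe) = 0.1298/2 = 0.06490 mol, m_theo = 3.624 g.
At 74.8 % efficiency, m_actual = 0.748 × 3.624 = 2.71 g.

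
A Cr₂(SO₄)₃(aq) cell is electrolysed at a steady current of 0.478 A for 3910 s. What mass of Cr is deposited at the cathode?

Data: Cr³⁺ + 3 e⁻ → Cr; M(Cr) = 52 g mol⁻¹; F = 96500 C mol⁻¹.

Q = I·t = 0.4780 A × 3910.0 s = 1869 C.
n(e⁻) = Q/F = 1869 / 96500 = 0.01937 mol.
Cr³⁺ + 3 e⁻ → Cr, so n(Cr) = n(e⁻)/3 = 0.006456 mol.
m = n·M = 0.006456 × 52 = 0.336 g.

0.336 g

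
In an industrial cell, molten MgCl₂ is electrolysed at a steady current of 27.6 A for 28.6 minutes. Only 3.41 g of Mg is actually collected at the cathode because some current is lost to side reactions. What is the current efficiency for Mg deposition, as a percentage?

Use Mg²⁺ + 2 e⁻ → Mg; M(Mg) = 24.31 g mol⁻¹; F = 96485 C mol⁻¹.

Q = I·t = 27.60 × 1716.0 = 47360 C; n(e⁻) = 47360/96485 = 0.4909 mol.
Theoretical n(Mg) = n(e⁻)/2 = 0.2454 mol, i.e. m_theo = 0.2454 × 24.31 = 5.967 g.
Efficiency = m_actual / m_theo = 3.41 / 5.967 = 57.2 %.

57.2 %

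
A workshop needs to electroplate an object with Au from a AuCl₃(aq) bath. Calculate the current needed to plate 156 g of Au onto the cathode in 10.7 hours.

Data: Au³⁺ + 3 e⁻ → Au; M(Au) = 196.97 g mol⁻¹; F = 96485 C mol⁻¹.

5.95 A

n(Au) = 156 / 196.97 = 0.7920 mol.
n(e⁻) = 3 × 0.7920 = 2.376 mol.
Q = n(e⁻)·F = 2.376 × 96485 = 229200 C.
I = Q/t = 229200 / 38520 s = 5.95 A.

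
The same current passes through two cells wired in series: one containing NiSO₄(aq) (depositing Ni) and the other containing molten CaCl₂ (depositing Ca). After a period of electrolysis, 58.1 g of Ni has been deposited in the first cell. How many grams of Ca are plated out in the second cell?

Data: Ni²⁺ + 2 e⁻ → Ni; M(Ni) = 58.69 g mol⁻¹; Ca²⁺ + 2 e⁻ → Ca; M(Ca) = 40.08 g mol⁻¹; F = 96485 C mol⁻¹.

n(Ni) = 58.1 / 58.69 = 0.9899 mol.
Since Ni²⁺ + 2 e⁻ → Ni, n(e⁻) passed = 2 × 0.9899 = 1.980 mol.
Cells in series carry the same charge, so the same 1.980 mol of electrons passes through cell 2.
Ca²⁺ + 2 e⁻ → Ca, so n(Ca) = 1.980 / 2 = 0.9899 mol.
m(Ca) = 0.9899 × 40.08 = 39.7 g.

39.7 g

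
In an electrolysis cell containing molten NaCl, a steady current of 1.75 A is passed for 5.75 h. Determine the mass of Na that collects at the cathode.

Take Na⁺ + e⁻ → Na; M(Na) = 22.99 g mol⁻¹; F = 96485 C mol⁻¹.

8.63 g

Q = I·t = 1.750 A × 20700 s = 36220 C.
n(e⁻) = Q/F = 36220 / 96485 = 0.3754 mol.
Na⁺ + e⁻ → Na, so n(Na) = n(e⁻)/1 = 0.3754 mol.
m = n·M = 0.3754 × 22.99 = 8.63 g.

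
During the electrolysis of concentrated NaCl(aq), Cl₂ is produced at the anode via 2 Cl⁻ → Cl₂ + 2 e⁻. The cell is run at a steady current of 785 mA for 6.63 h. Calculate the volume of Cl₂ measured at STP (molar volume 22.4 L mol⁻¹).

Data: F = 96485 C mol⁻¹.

2.17 L

Q = I·t = 0.7850 A × 23868 s = 18740 C.
n(e⁻) = Q/F = 18740 / 96485 = 0.1942 mol.
2 electrons are transferred per Cl₂ molecule, so n(Cl₂) = 0.1942 / 2 = 0.09709 mol.
V = n × V_m = 0.09709 × 22.4 = 2.17 L.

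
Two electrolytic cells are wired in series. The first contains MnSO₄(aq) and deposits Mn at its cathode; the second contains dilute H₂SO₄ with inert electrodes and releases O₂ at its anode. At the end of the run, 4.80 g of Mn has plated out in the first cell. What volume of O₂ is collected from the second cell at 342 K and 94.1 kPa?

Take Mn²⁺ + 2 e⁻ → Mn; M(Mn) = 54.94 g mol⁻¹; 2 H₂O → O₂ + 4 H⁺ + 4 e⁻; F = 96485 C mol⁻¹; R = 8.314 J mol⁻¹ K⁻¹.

n(Mn) = 4.80 / 54.94 = 0.08737 mol, so n(e⁻) = 2 × 0.08737 = 0.1747 mol.
The cells are in series, so the same 0.1747 mol of electrons passes through the second cell.
2 H₂O → O₂ + 4 H⁺ + 4 e⁻ — 4 mol e⁻ per mol O₂, so n(O₂) = 0.1747/4 = 0.04368 mol.
V = nRT/P = (0.04368 × 8.314 × 342) / (94.1 × 10³) = 0.00132 m³ = 1.32 L.

1.32 L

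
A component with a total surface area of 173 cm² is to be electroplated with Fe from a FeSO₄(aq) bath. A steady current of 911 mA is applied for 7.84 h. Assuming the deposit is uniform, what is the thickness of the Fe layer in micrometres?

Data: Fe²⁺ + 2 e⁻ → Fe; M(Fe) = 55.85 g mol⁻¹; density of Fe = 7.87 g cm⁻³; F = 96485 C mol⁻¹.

Q = I·t = 0.9110 × 28224 = 25710 C; n(e⁻) = 0.2665 mol.
n(Fe) = n(e⁻)/2 = 0.1332 mol, so m = 0.1332 × 55.85 = 7.442 g.
Volume = m/ρ = 7.442 / 7.87 = 0.9456 cm³.
Thickness = V/A = 0.9456 / 173 = 0.00547 cm = 54.7 μm.

54.7 μm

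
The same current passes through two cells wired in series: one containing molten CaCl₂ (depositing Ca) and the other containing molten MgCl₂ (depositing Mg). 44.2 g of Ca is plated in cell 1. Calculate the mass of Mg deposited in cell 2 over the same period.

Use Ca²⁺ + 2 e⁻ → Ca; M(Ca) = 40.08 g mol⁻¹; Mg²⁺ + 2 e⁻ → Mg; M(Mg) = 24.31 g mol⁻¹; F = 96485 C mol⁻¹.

n(Ca) = 44.2 / 40.08 = 1.103 mol.
Since Ca²⁺ + 2 e⁻ → Ca, n(e⁻) passed = 2 × 1.103 = 2.206 mol.
Cells in series carry the same charge, so the same 2.206 mol of electrons passes through cell 2.
Mg²⁺ + 2 e⁻ → Mg, so n(Mg) = 2.206 / 2 = 1.103 mol.
m(Mg) = 1.103 × 24.31 = 26.8 g.

26.8 g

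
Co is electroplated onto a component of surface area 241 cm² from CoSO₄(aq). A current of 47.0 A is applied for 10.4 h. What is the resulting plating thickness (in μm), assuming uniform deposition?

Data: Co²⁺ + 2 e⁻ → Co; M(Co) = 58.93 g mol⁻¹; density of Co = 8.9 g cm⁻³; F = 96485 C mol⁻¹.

Q = I·t = 47.00 × 37440 = 1760000 C; n(e⁻) = 18.24 mol.
n(Co) = n(e⁻)/2 = 9.119 mol, so m = 9.119 × 58.93 = 537.4 g.
Volume = m/ρ = 537.4 / 8.9 = 60.38 cm³.
Thickness = V/A = 60.38 / 241 = 0.251 cm = 2510 μm.

2510 μm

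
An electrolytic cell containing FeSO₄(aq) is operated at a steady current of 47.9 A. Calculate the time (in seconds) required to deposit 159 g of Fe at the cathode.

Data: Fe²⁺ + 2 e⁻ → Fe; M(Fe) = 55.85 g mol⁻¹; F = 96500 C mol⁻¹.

n(Fe) = m/M = 159 / 55.85 = 2.847 mol.
Each Fe atom requires 2 electrons, so n(e⁻) = 2 × 2.847 = 5.694 mol.
Q = n(e⁻)·F = 5.694 × 96500 = 549500 C.
t = Q/I = 549500 / 47.90 A = 11470 s.

11500 s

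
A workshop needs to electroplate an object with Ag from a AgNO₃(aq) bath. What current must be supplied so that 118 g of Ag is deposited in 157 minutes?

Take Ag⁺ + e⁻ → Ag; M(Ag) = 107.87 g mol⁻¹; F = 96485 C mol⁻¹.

11.2 A

n(Ag) = 118 / 107.87 = 1.094 mol.
n(e⁻) = 1 × 1.094 = 1.094 mol.
Q = n(e⁻)·F = 1.094 × 96485 = 105500 C.
I = Q/t = 105500 / 9420.0 s = 11.2 A.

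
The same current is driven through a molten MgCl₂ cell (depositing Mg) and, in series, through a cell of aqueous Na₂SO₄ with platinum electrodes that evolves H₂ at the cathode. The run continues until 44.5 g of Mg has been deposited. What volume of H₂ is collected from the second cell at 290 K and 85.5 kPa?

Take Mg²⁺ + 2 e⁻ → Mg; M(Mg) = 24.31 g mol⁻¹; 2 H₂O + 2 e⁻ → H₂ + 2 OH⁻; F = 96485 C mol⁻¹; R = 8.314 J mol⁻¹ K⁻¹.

n(Mg) = 44.5 / 24.31 = 1.831 mol, so n(e⁻) = 2 × 1.831 = 3.661 mol.
The cells are in series, so the same 3.661 mol of electrons passes through the second cell.
2 H₂O + 2 e⁻ → H₂ + 2 OH⁻ — 2 mol e⁻ per mol H₂, so n(H₂) = 3.661/2 = 1.831 mol.
V = nRT/P = (1.831 × 8.314 × 290) / (85.5 × 10³) = 0.0516 m³ = 51.6 L.

51.6 L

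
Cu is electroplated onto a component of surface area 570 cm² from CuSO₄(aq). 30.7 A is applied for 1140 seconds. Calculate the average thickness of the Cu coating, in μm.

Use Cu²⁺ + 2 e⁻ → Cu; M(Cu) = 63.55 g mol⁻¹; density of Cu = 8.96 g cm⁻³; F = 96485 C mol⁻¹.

22.6 μm

Q = I·t = 30.70 × 1140.0 = 35000 C; n(e⁻) = 0.3627 mol.
n(Cu) = n(e⁻)/2 = 0.1814 mol, so m = 0.1814 × 63.55 = 11.53 g.
Volume = m/ρ = 11.53 / 8.96 = 1.286 cm³.
Thickness = V/A = 1.286 / 570 = 0.00226 cm = 22.6 μm.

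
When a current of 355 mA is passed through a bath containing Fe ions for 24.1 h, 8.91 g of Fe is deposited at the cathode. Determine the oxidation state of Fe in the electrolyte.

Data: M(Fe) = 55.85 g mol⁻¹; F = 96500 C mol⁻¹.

+2

Q = I·t = 0.3550 A × 86760 s = 30800 C, so n(e⁻) = 30800/96500 = 0.3192 mol.
n(Fe) deposited = 8.91 / 55.85 = 0.1595 mol.
Electrons per atom = n(e⁻)/n(Fe) = 0.3192 / 0.1595 = 2.00 ≈ 2, so the ion is Fe²⁺.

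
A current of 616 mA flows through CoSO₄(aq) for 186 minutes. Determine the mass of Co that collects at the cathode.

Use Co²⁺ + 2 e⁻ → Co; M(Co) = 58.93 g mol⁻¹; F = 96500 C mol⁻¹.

2.10 g

Q = I·t = 0.6160 A × 11160 s = 6875 C.
n(e⁻) = Q/F = 6875 / 96500 = 0.07124 mol.
Co²⁺ + 2 e⁻ → Co, so n(Co) = n(e⁻)/2 = 0.03562 mol.
m = n·M = 0.03562 × 58.93 = 2.10 g.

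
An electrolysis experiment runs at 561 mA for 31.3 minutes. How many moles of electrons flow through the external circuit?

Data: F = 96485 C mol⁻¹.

Q = I·t = 0.5610 A × 1878.0 s = 1054 C.
n(e⁻) = Q/F = 1054 / 96485 = 0.0109 mol.

0.0109 mol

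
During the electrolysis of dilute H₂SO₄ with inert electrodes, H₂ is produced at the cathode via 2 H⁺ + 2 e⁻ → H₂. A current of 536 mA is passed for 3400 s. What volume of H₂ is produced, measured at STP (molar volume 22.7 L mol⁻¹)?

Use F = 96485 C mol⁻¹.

Q = I·t = 0.5360 A × 3400.0 s = 1822 C.
n(e⁻) = Q/F = 1822 / 96485 = 0.01889 mol.
2 electrons are transferred per H₂ molecule, so n(H₂) = 0.01889 / 2 = 0.009444 mol.
V = n × V_m = 0.009444 × 22.7 = 0.214 L.

0.214 L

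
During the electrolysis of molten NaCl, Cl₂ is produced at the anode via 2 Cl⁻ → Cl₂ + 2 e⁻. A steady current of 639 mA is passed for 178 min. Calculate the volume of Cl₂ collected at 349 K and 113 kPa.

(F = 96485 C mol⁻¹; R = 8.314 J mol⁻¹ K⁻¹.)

Q = I·t = 0.6390 A × 10680 s = 6825 C.
n(e⁻) = Q/F = 6825 / 96485 = 0.07073 mol.
2 electrons are transferred per Cl₂ molecule, so n(Cl₂) = 0.07073 / 2 = 0.03537 mol.
V = nRT/P = (0.03537 × 8.314 × 349) / (113 × 10³ Pa) = 9.08 × 10⁻⁴ m³ = 0.908 L.

0.908 L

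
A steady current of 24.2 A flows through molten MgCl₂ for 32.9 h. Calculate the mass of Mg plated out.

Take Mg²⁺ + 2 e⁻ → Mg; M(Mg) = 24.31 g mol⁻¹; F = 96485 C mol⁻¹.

Q = I·t = 24.20 A × 118440 s = 2866000 C.
n(e⁻) = Q/F = 2866000 / 96485 = 29.71 mol.
Mg²⁺ + 2 e⁻ → Mg, so n(Mg) = n(e⁻)/2 = 14.85 mol.
m = n·M = 14.85 × 24.31 = 361 g.

361 g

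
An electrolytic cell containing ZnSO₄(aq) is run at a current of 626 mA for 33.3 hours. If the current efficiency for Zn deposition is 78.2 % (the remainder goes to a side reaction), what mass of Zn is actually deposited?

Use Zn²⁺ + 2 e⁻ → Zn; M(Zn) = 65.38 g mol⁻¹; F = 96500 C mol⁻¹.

19.9 g

Q = I·t = 0.6260 × 119880 = 75040 C.
n(e⁻) = 75040/96500 = 0.7777 mol; theoretically n(Zn) = 0.7777/2 = 0.3888 mol, m_theo = 25.42 g.
At 78.2 % efficiency, m_actual = 0.782 × 25.42 = 19.9 g.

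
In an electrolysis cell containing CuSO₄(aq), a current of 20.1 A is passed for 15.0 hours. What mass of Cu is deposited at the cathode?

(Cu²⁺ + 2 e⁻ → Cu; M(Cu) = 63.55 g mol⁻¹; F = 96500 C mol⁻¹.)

Q = I·t = 20.10 A × 54000 s = 1085000 C.
n(e⁻) = Q/F = 1085000 / 96500 = 11.25 mol.
Cu²⁺ + 2 e⁻ → Cu, so n(Cu) = n(e⁻)/2 = 5.624 mol.
m = n·M = 5.624 × 63.55 = 357 g.

357 g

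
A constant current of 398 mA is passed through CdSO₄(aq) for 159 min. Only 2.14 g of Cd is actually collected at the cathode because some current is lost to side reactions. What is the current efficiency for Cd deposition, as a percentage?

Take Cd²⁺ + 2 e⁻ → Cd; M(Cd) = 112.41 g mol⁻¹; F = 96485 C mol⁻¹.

Q = I·t = 0.3980 × 9540.0 = 3797 C; n(e⁻) = 3797/96485 = 0.03935 mol.
Theoretical n(Cd) = n(e⁻)/2 = 0.01968 mol, i.e. m_theo = 0.01968 × 112.41 = 2.212 g.
Efficiency = m_actual / m_theo = 2.14 / 2.212 = 96.8 %.

96.8 %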